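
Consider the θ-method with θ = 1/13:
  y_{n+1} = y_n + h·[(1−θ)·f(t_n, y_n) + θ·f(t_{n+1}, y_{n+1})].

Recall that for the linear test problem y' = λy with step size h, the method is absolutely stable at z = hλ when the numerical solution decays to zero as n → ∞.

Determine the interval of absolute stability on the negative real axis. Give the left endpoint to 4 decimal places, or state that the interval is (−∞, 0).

Set f=λy, z=hλ:
  y_{n+1} = y_n + z·[12/13·y_n + 1/13·y_{n+1}] ⇒ (1 − 1/13z)y_{n+1} = (1 + 12/13z)y_n
  ⇒ R(z) = (1 + 12/13z)/(1 − 1/13z).

Find x<0 with |R(x)|<1.
x=-1.21: |R|=0.1070
R=−1: 1+12/13x = −1+1/13x ⇒ -11/13x=2 ⇒ x=2/(-11/13)=-2.3636
Confirm numerically:
  x=-1.821: |R|=0.59726 <1
  x=-1.335: |R|=0.21067 <1
  x=-1.184: |R|=0.08517 <1
  x=-1.136: |R|=0.04471 <1
  x=-2.762: |R|=1.27801 >1
  x=-2.420: |R|=1.04021 >1
So |R|<1 on (-2.3636, 0).

(-2.3636, 0).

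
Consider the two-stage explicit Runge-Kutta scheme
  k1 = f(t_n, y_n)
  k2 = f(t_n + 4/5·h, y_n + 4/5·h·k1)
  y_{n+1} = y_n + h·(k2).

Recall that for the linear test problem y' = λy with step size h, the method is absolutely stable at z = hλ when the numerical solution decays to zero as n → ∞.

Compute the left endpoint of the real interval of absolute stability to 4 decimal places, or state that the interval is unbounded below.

Set f=λy, z=hλ:
  k1=λy_n ⇒ h·k1=z·y_n;  k2=λ(1+4/5z)y_n ⇒ h·k2=z(1+4/5z)y_n
  y_{n+1}/y_n = 1 + z(1+4/5z) = 1 + z + 4/5z²
  so R(z) = 1 + z + 4/5z².

Find x<0 with |R(x)|<1.
x=-1.16: |R|=0.9165
R=1: x+4/5x²=0 ⇒ x=−5/4=-1.2500; min R=1−1/(4·4/5)=0.6875>−1
Confirm numerically:
  x=-1.005: |R|=0.80302 <1
  x=-0.911: |R|=0.75294 <1
  x=-0.851: |R|=0.72836 <1
  x=-0.796: |R|=0.71089 <1
  x=-1.597: |R|=1.44333 >1
  x=-1.551: |R|=1.37348 >1
  x=-1.435: |R|=1.21238 >1
So |R|<1 on (-1.2500, 0).

left endpoint -1.2500.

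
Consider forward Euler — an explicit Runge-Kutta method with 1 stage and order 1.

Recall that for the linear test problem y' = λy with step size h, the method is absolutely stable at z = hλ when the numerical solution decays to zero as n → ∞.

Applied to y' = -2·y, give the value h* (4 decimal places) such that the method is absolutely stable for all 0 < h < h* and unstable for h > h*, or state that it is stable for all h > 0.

With y'=λy (z=hλ):
  order 1, 1-stage ⇒ R(z)=1+z
  (e.g. R(-1.5)=-0.50000, |R|=0.50000)

Need |R(x)|<1, x<0.
x=-1.5: |R|=0.5000
|R(-1.42)|=0.4200 |R(-1.13)|=0.1300 |R(-0.61)|=0.3900
Bisect:
  x_lo=-2.3535 |R|=1.3535  x_hi=-0.0856 |R|=0.9144
  mid=-1.21953 |R|=0.21953 →hi
  mid=-1.78651 |R|=0.78651 →hi
  mid=-2.07000 |R|=1.07000 →lo
  mid=-1.92825 |R|=0.92825 →hi
  mid=-1.99913 |R|=0.99913 →hi
  mid=-2.03456 |R|=1.03456 →lo
  mid=-2.01684 |R|=1.01684 →lo
  mid=-2.00799 |R|=1.00799 →lo
  mid=-2.00356 |R|=1.00356 →lo
  ...
  [-2.00010,-1.99996] ⇒ x*=-2.0000
Stable set (-2.0000, 0).

(-2.0000,0); λ=-2 ⇒ h* = 1.0000.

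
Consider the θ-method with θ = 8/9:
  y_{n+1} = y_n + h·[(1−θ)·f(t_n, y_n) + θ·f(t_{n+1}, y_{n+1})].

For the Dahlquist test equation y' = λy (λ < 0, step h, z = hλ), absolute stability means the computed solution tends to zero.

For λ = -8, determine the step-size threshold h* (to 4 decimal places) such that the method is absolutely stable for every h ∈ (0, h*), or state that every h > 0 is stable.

On y'=λy, z=hλ:
  y_{n+1} = y_n + z·[1/9·y_n + 8/9·y_{n+1}] ⇒ (1 − 8/9z)y_{n+1} = (1 + 1/9z)y_n
  ⇒ R(z) = (1 + 1/9z)/(1 − 8/9z).

Find x<0 with |R(x)|<1.
x=-0.43: |R|=0.6889
x=-2: |R|=0.2800
x=-10: |R|=0.0112
x=-100: |R|=0.1125
θ=8/9≥1/2 ⇒ |1+1/9x|<|1−8/9x| ∀x<0 ⇒ unbounded interval.

(−∞, 0) — no finite endpoint. Any h>0 works for λ=-8.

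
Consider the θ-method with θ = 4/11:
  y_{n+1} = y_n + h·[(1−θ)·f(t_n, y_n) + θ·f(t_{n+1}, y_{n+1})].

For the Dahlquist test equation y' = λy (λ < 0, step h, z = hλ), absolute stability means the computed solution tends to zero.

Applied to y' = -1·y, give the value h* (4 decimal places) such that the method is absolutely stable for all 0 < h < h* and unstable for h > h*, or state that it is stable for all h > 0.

(-7.3333,0); λ=-1 ⇒ h* = (22/3)/1 = 7.3333.

With y'=λy (z=hλ):
  y_{n+1} = y_n + z·[7/11·y_n + 4/11·y_{n+1}] ⇒ (1 − 4/11z)y_{n+1} = (1 + 7/11z)y_n
  Hence R(z) = (1 + 7/11z)/(1 − 4/11z).

Boundary: |R(x)|=1, x<0.
x=-1.39: |R|=0.0767
R=−1: 1+7/11x = −1+4/11x ⇒ -3/11x=2 ⇒ x=2/(-3/11)=-7.3333
Confirm numerically:
  x=-5.036: |R|=0.77871 <1
  x=-4.640: |R|=0.72666 <1
  x=-3.791: |R|=0.59383 <1
  x=-3.002: |R|=0.43524 <1
  x=-7.870: |R|=1.03790 >1
  x=-7.667: |R|=1.02402 >1
  x=-7.499: |R|=1.01212 >1
Interval (-7.3333, 0).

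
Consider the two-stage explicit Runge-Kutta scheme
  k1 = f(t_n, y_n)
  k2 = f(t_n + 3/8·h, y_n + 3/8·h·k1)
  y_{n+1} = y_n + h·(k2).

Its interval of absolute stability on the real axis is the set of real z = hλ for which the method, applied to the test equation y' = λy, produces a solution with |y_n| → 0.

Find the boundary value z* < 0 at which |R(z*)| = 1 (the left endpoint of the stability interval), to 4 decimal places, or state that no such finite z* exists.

On y'=λy, z=hλ:
  k1=λy_n ⇒ h·k1=z·y_n;  k2=λ(1+3/8z)y_n ⇒ h·k2=z(1+3/8z)y_n
  y_{n+1}/y_n = 1 + z(1+3/8z) = 1 + z + 3/8z²
  Hence R(z) = 1 + z + 3/8z².

Find x<0 with |R(x)|<1.
x=-0.89: |R|=0.4070
R=1: x+3/8x²=0 ⇒ x=−8/3=-2.6667; min R=1−1/(4·3/8)=0.3333>−1
Confirm numerically:
  x=-2.460: |R|=0.80935 <1
  x=-1.995: |R|=0.49751 <1
  x=-1.354: |R|=0.33349 <1
  x=-2.790: |R|=1.12904 >1
  x=-2.694: |R|=1.02761 >1
So |R|<1 on (-2.6667, 0).

left endpoint -2.6667.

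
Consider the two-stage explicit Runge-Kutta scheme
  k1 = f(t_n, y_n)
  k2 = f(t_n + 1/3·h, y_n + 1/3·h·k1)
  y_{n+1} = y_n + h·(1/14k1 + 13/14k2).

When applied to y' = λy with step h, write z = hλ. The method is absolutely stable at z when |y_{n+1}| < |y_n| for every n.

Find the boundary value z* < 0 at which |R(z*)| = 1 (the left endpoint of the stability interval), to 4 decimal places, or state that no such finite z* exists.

z* = -3.2308.

Set f=λy, z=hλ:
  k1=λy_n ⇒ h·k1=z·y_n;  k2=λ(1+1/3z)y_n ⇒ h·k2=z(1+1/3z)y_n
  y_{n+1}/y_n = 1 + 1/14z + 13/14z(1+1/3z) = 1 + z + 13/42z²
  Hence R(z) = 1 + z + 13/42z².

Find x<0 with |R(x)|<1.
x=-1.75: |R|=0.1979
R=1: x+13/42x²=0 ⇒ x=−42/13=-3.2308; min R=1−1/(4·13/42)=0.1923>−1
Confirm numerically:
  x=-3.032: |R|=0.81346 <1
  x=-2.883: |R|=0.68967 <1
  x=-2.583: |R|=0.48211 <1
  x=-1.894: |R|=0.21633 <1
  x=-3.541: |R|=1.34002 >1
  x=-3.338: |R|=1.11079 >1
Interval (-3.2308, 0).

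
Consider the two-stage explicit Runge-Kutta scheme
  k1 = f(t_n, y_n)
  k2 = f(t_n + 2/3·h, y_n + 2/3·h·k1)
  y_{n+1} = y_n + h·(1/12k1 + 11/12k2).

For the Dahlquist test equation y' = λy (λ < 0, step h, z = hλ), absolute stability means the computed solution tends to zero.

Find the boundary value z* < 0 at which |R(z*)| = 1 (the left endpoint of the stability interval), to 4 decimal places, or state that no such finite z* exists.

left endpoint -1.6364.

On y'=λy, z=hλ:
  k1=λy_n ⇒ h·k1=z·y_n;  k2=λ(1+2/3z)y_n ⇒ h·k2=z(1+2/3z)y_n
  y_{n+1}/y_n = 1 + 1/12z + 11/12z(1+2/3z) = 1 + z + 11/18z²
  R(z) = 1 + z + 11/18z².

Need |R(x)|<1, x<0.
x=-1.75: |R|=1.1215
R=1: x+11/18x²=0 ⇒ x=−18/11=-1.6364; min R=1−1/(4·11/18)=0.5909>−1
Confirm numerically:
  x=-1.352: |R|=0.76505 <1
  x=-1.183: |R|=0.67224 <1
  x=-1.129: |R|=0.64995 <1
  x=-1.047: |R|=0.62291 <1
  x=-1.957: |R|=1.38346 >1
  x=-1.834: |R|=1.22151 >1
Stable set (-1.6364, 0).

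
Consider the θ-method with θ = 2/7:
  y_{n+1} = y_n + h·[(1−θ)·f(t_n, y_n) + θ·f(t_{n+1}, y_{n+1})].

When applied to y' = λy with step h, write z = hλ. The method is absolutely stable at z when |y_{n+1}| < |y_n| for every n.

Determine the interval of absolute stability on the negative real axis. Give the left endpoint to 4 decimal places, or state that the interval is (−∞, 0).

With y'=λy (z=hλ):
  y_{n+1} = y_n + z·[5/7·y_n + 2/7·y_{n+1}] ⇒ (1 − 2/7z)y_{n+1} = (1 + 5/7z)y_n
  Hence R(z) = (1 + 5/7z)/(1 − 2/7z).

Find x<0 with |R(x)|<1.
x=-0.46: |R|=0.5934
R=−1: 1+5/7x = −1+2/7x ⇒ -3/7x=2 ⇒ x=2/(-3/7)=-4.6667
Confirm numerically:
  x=-4.317: |R|=0.93290 <1
  x=-3.573: |R|=0.76806 <1
  x=-2.129: |R|=0.32377 <1
  x=-2.014: |R|=0.27838 <1
  x=-5.076: |R|=1.07160 >1
  x=-4.904: |R|=1.04236 >1
  x=-4.892: |R|=1.04028 >1
Stable set (-4.6667, 0).

(-4.6667, 0).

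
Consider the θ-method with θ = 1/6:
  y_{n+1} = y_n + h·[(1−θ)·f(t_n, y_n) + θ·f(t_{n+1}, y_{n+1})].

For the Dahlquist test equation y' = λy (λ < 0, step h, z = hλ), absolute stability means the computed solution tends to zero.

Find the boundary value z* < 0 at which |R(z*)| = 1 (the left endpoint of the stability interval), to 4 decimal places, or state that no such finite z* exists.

On y'=λy, z=hλ:
  y_{n+1} = y_n + z·[5/6·y_n + 1/6·y_{n+1}] ⇒ (1 − 1/6z)y_{n+1} = (1 + 5/6z)y_n
  Hence R(z) = (1 + 5/6z)/(1 − 1/6z).

Solve |R(x)|<1 on ℝ⁻.
x=-0.41: |R|=0.6162
R=−1: 1+5/6x = −1+1/6x ⇒ -2/3x=2 ⇒ x=2/(-2/3)=-3.0000
Confirm numerically:
  x=-2.368: |R|=0.69790 <1
  x=-1.823: |R|=0.39818 <1
  x=-1.519: |R|=0.21213 <1
  x=-3.494: |R|=1.20813 >1
  x=-3.066: |R|=1.02912 >1
So |R|<1 on (-3.0000, 0).

z* = -3.0000.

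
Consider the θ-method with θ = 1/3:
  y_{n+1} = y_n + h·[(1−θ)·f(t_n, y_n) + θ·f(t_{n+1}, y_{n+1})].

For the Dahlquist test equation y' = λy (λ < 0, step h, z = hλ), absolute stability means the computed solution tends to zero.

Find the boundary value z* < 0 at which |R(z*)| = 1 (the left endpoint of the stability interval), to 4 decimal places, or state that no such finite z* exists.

With y'=λy (z=hλ):
  y_{n+1} = y_n + z·[2/3·y_n + 1/3·y_{n+1}] ⇒ (1 − 1/3z)y_{n+1} = (1 + 2/3z)y_n
  so R(z) = (1 + 2/3z)/(1 − 1/3z).

Find x<0 with |R(x)|<1.
x=-0.47: |R|=0.5937
R=−1: 1+2/3x = −1+1/3x ⇒ -1/3x=2 ⇒ x=2/(-1/3)=-6.0000
Confirm numerically:
  x=-4.137: |R|=0.73897 <1
  x=-4.026: |R|=0.71904 <1
  x=-3.811: |R|=0.67861 <1
  x=-3.751: |R|=0.66686 <1
  x=-6.594: |R|=1.06191 >1
  x=-6.517: |R|=1.05432 >1
  x=-6.089: |R|=1.00979 >1
Stable set (-6.0000, 0).

left endpoint -6.0000.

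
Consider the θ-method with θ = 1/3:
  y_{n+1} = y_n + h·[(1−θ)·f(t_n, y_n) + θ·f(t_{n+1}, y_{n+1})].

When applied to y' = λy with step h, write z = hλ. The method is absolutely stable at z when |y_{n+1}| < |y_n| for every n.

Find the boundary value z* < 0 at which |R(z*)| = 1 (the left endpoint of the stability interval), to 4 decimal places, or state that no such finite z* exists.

Set f=λy, z=hλ:
  y_{n+1} = y_n + z·[2/3·y_n + 1/3·y_{n+1}] ⇒ (1 − 1/3z)y_{n+1} = (1 + 2/3z)y_n
  Hence R(z) = (1 + 2/3z)/(1 − 1/3z).

Solve |R(x)|<1 on ℝ⁻.
x=-0.64: |R|=0.4725
R=−1: 1+2/3x = −1+1/3x ⇒ -1/3x=2 ⇒ x=2/(-1/3)=-6.0000
Confirm numerically:
  x=-5.251: |R|=0.90922 <1
  x=-4.954: |R|=0.86849 <1
  x=-4.474: |R|=0.79583 <1
  x=-2.852: |R|=0.46206 <1
  x=-6.503: |R|=1.05293 >1
  x=-6.482: |R|=1.05083 >1
So |R|<1 on (-6.0000, 0).

left endpoint -6.0000.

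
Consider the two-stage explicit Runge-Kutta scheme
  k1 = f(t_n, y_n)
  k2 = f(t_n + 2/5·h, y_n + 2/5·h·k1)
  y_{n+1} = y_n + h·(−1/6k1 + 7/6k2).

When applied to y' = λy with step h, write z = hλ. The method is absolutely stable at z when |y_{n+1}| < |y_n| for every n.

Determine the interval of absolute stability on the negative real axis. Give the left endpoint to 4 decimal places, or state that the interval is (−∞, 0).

z∈(-2.1429,0).

With y'=λy (z=hλ):
  k1=λy_n ⇒ h·k1=z·y_n;  k2=λ(1+2/5z)y_n ⇒ h·k2=z(1+2/5z)y_n
  y_{n+1}/y_n = 1 − 1/6z + 7/6z(1+2/5z) = 1 + z + 7/15z²
  ⇒ R(z) = 1 + z + 7/15z².

Need |R(x)|<1, x<0.
x=-1.35: |R|=0.5005
R=1: x+7/15x²=0 ⇒ x=−15/7=-2.1429; min R=1−1/(4·7/15)=0.4643>−1
Confirm numerically:
  x=-1.724: |R|=0.66302 <1
  x=-1.548: |R|=0.57028 <1
  x=-1.127: |R|=0.46573 <1
  x=-0.909: |R|=0.47660 <1
  x=-2.418: |R|=1.31047 >1
  x=-2.208: |R|=1.06712 >1
Interval (-2.1429, 0).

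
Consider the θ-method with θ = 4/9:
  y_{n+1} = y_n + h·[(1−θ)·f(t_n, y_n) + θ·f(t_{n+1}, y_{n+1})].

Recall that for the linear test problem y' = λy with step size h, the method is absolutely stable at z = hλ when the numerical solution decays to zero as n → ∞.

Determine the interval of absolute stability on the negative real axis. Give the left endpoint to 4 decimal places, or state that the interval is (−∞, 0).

With y'=λy (z=hλ):
  y_{n+1} = y_n + z·[5/9·y_n + 4/9·y_{n+1}] ⇒ (1 − 4/9z)y_{n+1} = (1 + 5/9z)y_n
  Hence R(z) = (1 + 5/9z)/(1 − 4/9z).

Boundary: |R(x)|=1, x<0.
x=-0.9: |R|=0.3571
R=−1: 1+5/9x = −1+4/9x ⇒ -1/9x=2 ⇒ x=2/(-1/9)=-18.0000
Confirm numerically:
  x=-12.186: |R|=0.89931 <1
  x=-9.932: |R|=0.83443 <1
  x=-9.758: |R|=0.82841 <1
  x=-9.455: |R|=0.81749 <1
  x=-18.593: |R|=1.00711 >1
  x=-18.391: |R|=1.00474 >1
  x=-18.075: |R|=1.00092 >1
Interval (-18.0000, 0).

(-18.0000, 0).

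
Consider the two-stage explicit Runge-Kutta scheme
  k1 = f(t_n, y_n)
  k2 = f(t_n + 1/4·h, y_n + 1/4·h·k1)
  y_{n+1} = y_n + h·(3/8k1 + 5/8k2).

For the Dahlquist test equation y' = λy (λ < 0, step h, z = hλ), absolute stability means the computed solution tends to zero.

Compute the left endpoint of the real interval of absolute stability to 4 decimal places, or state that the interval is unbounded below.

left endpoint -6.4000.

With y'=λy (z=hλ):
  k1=λy_n ⇒ h·k1=z·y_n;  k2=λ(1+1/4z)y_n ⇒ h·k2=z(1+1/4z)y_n
  y_{n+1}/y_n = 1 + 3/8z + 5/8z(1+1/4z) = 1 + z + 5/32z²
  ⇒ R(z) = 1 + z + 5/32z².

Find x<0 with |R(x)|<1.
x=-1.76: |R|=0.2760
R=1: x+5/32x²=0 ⇒ x=−32/5=-6.4000; min R=1−1/(4·5/32)=-0.6000>−1
Confirm numerically:
  x=-5.919: |R|=0.55515 <1
  x=-5.159: |R|=0.00036 <1
  x=-4.178: |R|=0.45055 <1
  x=-3.720: |R|=0.55775 <1
  x=-6.980: |R|=1.63256 >1
  x=-6.432: |R|=1.03216 >1
Interval (-6.4000, 0).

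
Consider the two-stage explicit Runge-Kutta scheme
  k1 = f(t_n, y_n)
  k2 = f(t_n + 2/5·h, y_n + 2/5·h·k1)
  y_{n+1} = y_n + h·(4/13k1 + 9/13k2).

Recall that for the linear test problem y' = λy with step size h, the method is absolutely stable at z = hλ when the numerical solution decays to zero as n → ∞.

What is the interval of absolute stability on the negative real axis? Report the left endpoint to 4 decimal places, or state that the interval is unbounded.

z∈(-3.6111,0).

Test eqn y'=λy, z=hλ:
  k1=λy_n ⇒ h·k1=z·y_n;  k2=λ(1+2/5z)y_n ⇒ h·k2=z(1+2/5z)y_n
  y_{n+1}/y_n = 1 + 4/13z + 9/13z(1+2/5z) = 1 + z + 18/65z²
  Hence R(z) = 1 + z + 18/65z².

Boundary: |R(x)|=1, x<0.
x=-1.37: |R|=0.1498
R=1: x+18/65x²=0 ⇒ x=−65/18=-3.6111; min R=1−1/(4·18/65)=0.0972>−1
Confirm numerically:
  x=-3.226: |R|=0.65596 <1
  x=-1.683: |R|=0.10138 <1
  x=-1.571: |R|=0.11246 <1
  x=-3.975: |R|=1.40056 >1
  x=-3.673: |R|=1.06295 >1
So |R|<1 on (-3.6111, 0).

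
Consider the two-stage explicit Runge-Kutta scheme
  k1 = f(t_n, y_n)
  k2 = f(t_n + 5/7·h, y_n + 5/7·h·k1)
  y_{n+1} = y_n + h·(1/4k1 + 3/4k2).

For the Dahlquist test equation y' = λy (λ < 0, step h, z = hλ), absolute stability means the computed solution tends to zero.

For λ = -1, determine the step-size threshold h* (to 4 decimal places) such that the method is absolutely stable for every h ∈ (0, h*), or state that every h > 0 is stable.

Test eqn y'=λy, z=hλ:
  k1=λy_n ⇒ h·k1=z·y_n;  k2=λ(1+5/7z)y_n ⇒ h·k2=z(1+5/7z)y_n
  y_{n+1}/y_n = 1 + 1/4z + 3/4z(1+5/7z) = 1 + z + 15/28z²
  R(z) = 1 + z + 15/28z².

Boundary: |R(x)|=1, x<0.
x=-1.53: |R|=0.7241
R=1: x+15/28x²=0 ⇒ x=−28/15=-1.8667; min R=1−1/(4·15/28)=0.5333>−1
Confirm numerically:
  x=-1.841: |R|=0.97469 <1
  x=-1.832: |R|=0.96598 <1
  x=-1.695: |R|=0.84412 <1
  x=-2.414: |R|=1.70782 >1
  x=-1.983: |R|=1.12358 >1
Interval (-1.8667, 0).

(-1.8667,0); λ=-1 ⇒ h* = (28/15)/1 = 1.8667.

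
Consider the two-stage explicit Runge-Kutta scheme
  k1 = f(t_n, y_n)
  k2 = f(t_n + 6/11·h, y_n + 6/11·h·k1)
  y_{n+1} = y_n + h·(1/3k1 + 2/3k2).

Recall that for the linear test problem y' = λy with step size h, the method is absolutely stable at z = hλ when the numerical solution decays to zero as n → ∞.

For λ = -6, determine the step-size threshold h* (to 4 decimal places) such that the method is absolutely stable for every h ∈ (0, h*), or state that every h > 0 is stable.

On y'=λy, z=hλ:
  k1=λy_n ⇒ h·k1=z·y_n;  k2=λ(1+6/11z)y_n ⇒ h·k2=z(1+6/11z)y_n
  y_{n+1}/y_n = 1 + 1/3z + 2/3z(1+6/11z) = 1 + z + 4/11z²
  R(z) = 1 + z + 4/11z².

Need |R(x)|<1, x<0.
x=-1.53: |R|=0.3212
R=1: x+4/11x²=0 ⇒ x=−11/4=-2.7500; min R=1−1/(4·4/11)=0.3125>−1
Confirm numerically:
  x=-2.509: |R|=0.78012 <1
  x=-2.145: |R|=0.52810 <1
  x=-1.166: |R|=0.32838 <1
  x=-2.990: |R|=1.26095 >1
  x=-2.985: |R|=1.25508 >1
  x=-2.834: |R|=1.08657 >1
So |R|<1 on (-2.7500, 0).

(-2.7500,0); λ=-6 ⇒ h* = (11/4)/6 = 0.4583.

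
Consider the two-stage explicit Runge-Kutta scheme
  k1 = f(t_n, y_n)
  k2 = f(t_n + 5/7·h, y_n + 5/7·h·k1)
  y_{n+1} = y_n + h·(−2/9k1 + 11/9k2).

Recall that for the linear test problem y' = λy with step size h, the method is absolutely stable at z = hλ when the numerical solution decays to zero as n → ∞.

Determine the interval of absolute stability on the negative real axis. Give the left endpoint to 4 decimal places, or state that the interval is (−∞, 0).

z∈(-1.1455,0).

Set f=λy, z=hλ:
  k1=λy_n ⇒ h·k1=z·y_n;  k2=λ(1+5/7z)y_n ⇒ h·k2=z(1+5/7z)y_n
  y_{n+1}/y_n = 1 − 2/9z + 11/9z(1+5/7z) = 1 + z + 55/63z²
  ⇒ R(z) = 1 + z + 55/63z².

Need |R(x)|<1, x<0.
x=-1.41: |R|=1.3256
R=1: x+55/63x²=0 ⇒ x=−63/55=-1.1455; min R=1−1/(4·55/63)=0.7136>−1
Confirm numerically:
  x=-0.874: |R|=0.79288 <1
  x=-0.753: |R|=0.74201 <1
  x=-0.576: |R|=0.71365 <1
  x=-0.506: |R|=0.71752 <1
  x=-1.493: |R|=1.45300 >1
  x=-1.482: |R|=1.43543 >1
Stable set (-1.1455, 0).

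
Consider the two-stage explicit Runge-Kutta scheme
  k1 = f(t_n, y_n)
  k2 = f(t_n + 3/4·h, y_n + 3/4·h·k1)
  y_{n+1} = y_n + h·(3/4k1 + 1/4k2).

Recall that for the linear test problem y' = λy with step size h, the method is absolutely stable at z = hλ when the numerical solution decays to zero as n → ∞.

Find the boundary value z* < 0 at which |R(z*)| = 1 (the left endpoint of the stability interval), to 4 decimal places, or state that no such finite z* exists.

left endpoint -5.3333.

On y'=λy, z=hλ:
  k1=λy_n ⇒ h·k1=z·y_n;  k2=λ(1+3/4z)y_n ⇒ h·k2=z(1+3/4z)y_n
  y_{n+1}/y_n = 1 + 3/4z + 1/4z(1+3/4z) = 1 + z + 3/16z²
  so R(z) = 1 + z + 3/16z².

Need |R(x)|<1, x<0.
x=-1.46: |R|=0.0603
R=1: x+3/16x²=0 ⇒ x=−16/3=-5.3333; min R=1−1/(4·3/16)=-0.3333>−1
Confirm numerically:
  x=-4.394: |R|=0.22611 <1
  x=-4.384: |R|=0.21965 <1
  x=-3.063: |R|=0.30388 <1
  x=-2.390: |R|=0.31898 <1
  x=-5.670: |R|=1.35792 >1
  x=-5.580: |R|=1.25808 >1
Stable set (-5.3333, 0).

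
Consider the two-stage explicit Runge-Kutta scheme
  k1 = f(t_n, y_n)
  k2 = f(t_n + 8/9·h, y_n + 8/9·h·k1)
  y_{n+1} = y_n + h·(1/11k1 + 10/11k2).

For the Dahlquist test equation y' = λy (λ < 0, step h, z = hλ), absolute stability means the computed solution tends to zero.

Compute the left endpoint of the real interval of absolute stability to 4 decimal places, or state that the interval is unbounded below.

Test eqn y'=λy, z=hλ:
  k1=λy_n ⇒ h·k1=z·y_n;  k2=λ(1+8/9z)y_n ⇒ h·k2=z(1+8/9z)y_n
  y_{n+1}/y_n = 1 + 1/11z + 10/11z(1+8/9z) = 1 + z + 80/99z²
  R(z) = 1 + z + 80/99z².

Solve |R(x)|<1 on ℝ⁻.
x=-0.48: |R|=0.7062
R=1: x+80/99x²=0 ⇒ x=−99/80=-1.2375; min R=1−1/(4·80/99)=0.6906>−1
Confirm numerically:
  x=-0.946: |R|=0.77716 <1
  x=-0.908: |R|=0.75823 <1
  x=-0.763: |R|=0.70744 <1
  x=-1.660: |R|=1.56675 >1
  x=-1.610: |R|=1.48463 >1
Interval (-1.2375, 0).

left endpoint -1.2375.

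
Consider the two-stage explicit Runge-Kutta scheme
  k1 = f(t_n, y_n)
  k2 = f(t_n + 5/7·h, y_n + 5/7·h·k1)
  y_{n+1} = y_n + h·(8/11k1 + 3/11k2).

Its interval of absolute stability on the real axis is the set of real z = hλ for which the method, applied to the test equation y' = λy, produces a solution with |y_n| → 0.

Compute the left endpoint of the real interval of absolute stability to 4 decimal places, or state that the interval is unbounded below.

Set f=λy, z=hλ:
  k1=λy_n ⇒ h·k1=z·y_n;  k2=λ(1+5/7z)y_n ⇒ h·k2=z(1+5/7z)y_n
  y_{n+1}/y_n = 1 + 8/11z + 3/11z(1+5/7z) = 1 + z + 15/77z²
  Hence R(z) = 1 + z + 15/77z².

Find x<0 with |R(x)|<1.
x=-0.89: |R|=0.2643
R=1: x+15/77x²=0 ⇒ x=−77/15=-5.1333; min R=1−1/(4·15/77)=-0.2833>−1
Confirm numerically:
  x=-4.553: |R|=0.48527 <1
  x=-4.441: |R|=0.40104 <1
  x=-4.018: |R|=0.12700 <1
  x=-2.925: |R|=0.25832 <1
  x=-5.725: |R|=1.65986 >1
  x=-5.218: |R|=1.08606 >1
  x=-5.170: |R|=1.03693 >1
So |R|<1 on (-5.1333, 0).

left endpoint -5.1333.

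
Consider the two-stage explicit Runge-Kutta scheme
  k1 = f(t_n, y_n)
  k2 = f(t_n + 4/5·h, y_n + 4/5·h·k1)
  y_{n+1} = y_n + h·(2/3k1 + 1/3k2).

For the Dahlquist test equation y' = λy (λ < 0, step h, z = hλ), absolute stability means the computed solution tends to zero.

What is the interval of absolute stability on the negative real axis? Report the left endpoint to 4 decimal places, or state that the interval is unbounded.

With y'=λy (z=hλ):
  k1=λy_n ⇒ h·k1=z·y_n;  k2=λ(1+4/5z)y_n ⇒ h·k2=z(1+4/5z)y_n
  y_{n+1}/y_n = 1 + 2/3z + 1/3z(1+4/5z) = 1 + z + 4/15z²
  R(z) = 1 + z + 4/15z².

Need |R(x)|<1, x<0.
x=-0.74: |R|=0.4060
R=1: x+4/15x²=0 ⇒ x=−15/4=-3.7500; min R=1−1/(4·4/15)=0.0625>−1
Confirm numerically:
  x=-3.362: |R|=0.65215 <1
  x=-2.632: |R|=0.21531 <1
  x=-2.188: |R|=0.08863 <1
  x=-1.680: |R|=0.07264 <1
  x=-4.346: |R|=1.69072 >1
  x=-3.956: |R|=1.21732 >1
  x=-3.915: |R|=1.17226 >1
So |R|<1 on (-3.7500, 0).

z∈(-3.7500,0).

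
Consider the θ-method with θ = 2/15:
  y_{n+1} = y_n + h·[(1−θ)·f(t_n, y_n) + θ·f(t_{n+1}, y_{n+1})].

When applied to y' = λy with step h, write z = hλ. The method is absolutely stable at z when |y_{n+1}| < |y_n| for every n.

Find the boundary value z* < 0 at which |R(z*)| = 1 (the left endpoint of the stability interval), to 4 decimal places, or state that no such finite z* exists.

left endpoint -2.7273.

Test eqn y'=λy, z=hλ:
  y_{n+1} = y_n + z·[13/15·y_n + 2/15·y_{n+1}] ⇒ (1 − 2/15z)y_{n+1} = (1 + 13/15z)y_n
  so R(z) = (1 + 13/15z)/(1 − 2/15z).

Need |R(x)|<1, x<0.
x=-0.52: |R|=0.5137
R=−1: 1+13/15x = −1+2/15x ⇒ -11/15x=2 ⇒ x=2/(-11/15)=-2.7273
Confirm numerically:
  x=-2.682: |R|=0.97555 <1
  x=-2.327: |R|=0.77597 <1
  x=-2.205: |R|=0.70402 <1
  x=-1.118: |R|=0.02704 <1
  x=-3.171: |R|=1.22870 >1
  x=-3.117: |R|=1.20189 >1
  x=-2.894: |R|=1.08822 >1
Stable set (-2.7273, 0).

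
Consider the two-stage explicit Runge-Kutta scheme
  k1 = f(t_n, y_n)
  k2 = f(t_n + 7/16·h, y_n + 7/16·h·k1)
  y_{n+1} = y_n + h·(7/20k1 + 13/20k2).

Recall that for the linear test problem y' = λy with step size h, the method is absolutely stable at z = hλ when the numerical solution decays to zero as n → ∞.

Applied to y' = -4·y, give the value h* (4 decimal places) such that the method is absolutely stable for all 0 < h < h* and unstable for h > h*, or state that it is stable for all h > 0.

On y'=λy, z=hλ:
  k1=λy_n ⇒ h·k1=z·y_n;  k2=λ(1+7/16z)y_n ⇒ h·k2=z(1+7/16z)y_n
  y_{n+1}/y_n = 1 + 7/20z + 13/20z(1+7/16z) = 1 + z + 91/320z²
  ⇒ R(z) = 1 + z + 91/320z².

Boundary: |R(x)|=1, x<0.
x=-1.49: |R|=0.1413
R=1: x+91/320x²=0 ⇒ x=−320/91=-3.5165; min R=1−1/(4·91/320)=0.1209>−1
Confirm numerically:
  x=-2.860: |R|=0.46607 <1
  x=-2.438: |R|=0.25228 <1
  x=-1.677: |R|=0.12276 <1
  x=-3.968: |R|=1.50949 >1
  x=-3.709: |R|=1.20306 >1
Stable set (-3.5165, 0).

(-3.5165,0); λ=-4 ⇒ h* = (320/91)/4 = 0.8791.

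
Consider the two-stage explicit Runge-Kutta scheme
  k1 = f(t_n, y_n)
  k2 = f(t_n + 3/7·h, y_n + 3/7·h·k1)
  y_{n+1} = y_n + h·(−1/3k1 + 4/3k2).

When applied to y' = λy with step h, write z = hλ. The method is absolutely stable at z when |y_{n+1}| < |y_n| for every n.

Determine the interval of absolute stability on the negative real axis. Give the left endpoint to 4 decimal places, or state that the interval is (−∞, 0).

Set f=λy, z=hλ:
  k1=λy_n ⇒ h·k1=z·y_n;  k2=λ(1+3/7z)y_n ⇒ h·k2=z(1+3/7z)y_n
  y_{n+1}/y_n = 1 − 1/3z + 4/3z(1+3/7z) = 1 + z + 4/7z²
  so R(z) = 1 + z + 4/7z².

Need |R(x)|<1, x<0.
x=-0.78: |R|=0.5677
R=1: x+4/7x²=0 ⇒ x=−7/4=-1.7500; min R=1−1/(4·4/7)=0.5625>−1
Confirm numerically:
  x=-1.617: |R|=0.87711 <1
  x=-1.407: |R|=0.72423 <1
  x=-1.244: |R|=0.64031 <1
  x=-2.311: |R|=1.74084 >1
  x=-2.200: |R|=1.56571 >1
So |R|<1 on (-1.7500, 0).

z∈(-1.7500,0).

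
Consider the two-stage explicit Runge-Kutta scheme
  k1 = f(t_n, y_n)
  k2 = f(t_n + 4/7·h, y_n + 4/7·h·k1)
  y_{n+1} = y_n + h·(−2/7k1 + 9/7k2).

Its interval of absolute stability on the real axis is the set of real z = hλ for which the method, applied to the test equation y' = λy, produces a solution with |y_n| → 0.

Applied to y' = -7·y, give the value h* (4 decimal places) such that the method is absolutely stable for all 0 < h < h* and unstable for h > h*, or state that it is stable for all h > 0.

(-1.3611,0); λ=-7 ⇒ h* = (49/36)/7 = 0.1944.

Set f=λy, z=hλ:
  k1=λy_n ⇒ h·k1=z·y_n;  k2=λ(1+4/7z)y_n ⇒ h·k2=z(1+4/7z)y_n
  y_{n+1}/y_n = 1 − 2/7z + 9/7z(1+4/7z) = 1 + z + 36/49z²
  ⇒ R(z) = 1 + z + 36/49z².

Boundary: |R(x)|=1, x<0.
x=-1.74: |R|=1.4844
R=1: x+36/49x²=0 ⇒ x=−49/36=-1.3611; min R=1−1/(4·36/49)=0.6597>−1
Confirm numerically:
  x=-1.252: |R|=0.89964 <1
  x=-1.126: |R|=0.80550 <1
  x=-0.728: |R|=0.66138 <1
  x=-1.939: |R|=1.82324 >1
  x=-1.779: |R|=1.54619 >1
  x=-1.649: |R|=1.34878 >1
Interval (-1.3611, 0).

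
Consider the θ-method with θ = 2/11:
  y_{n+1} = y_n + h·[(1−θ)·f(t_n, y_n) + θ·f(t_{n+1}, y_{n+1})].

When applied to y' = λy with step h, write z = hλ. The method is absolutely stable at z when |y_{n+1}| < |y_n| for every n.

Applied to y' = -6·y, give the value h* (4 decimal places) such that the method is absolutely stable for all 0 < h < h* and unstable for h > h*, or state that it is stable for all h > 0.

(-3.1429,0); λ=-6 ⇒ h* = (22/7)/6 = 0.5238.

On y'=λy, z=hλ:
  y_{n+1} = y_n + z·[9/11·y_n + 2/11·y_{n+1}] ⇒ (1 − 2/11z)y_{n+1} = (1 + 9/11z)y_n
  Hence R(z) = (1 + 9/11z)/(1 − 2/11z).

Boundary: |R(x)|=1, x<0.
x=-1.09: |R|=0.0903
R=−1: 1+9/11x = −1+2/11x ⇒ -7/11x=2 ⇒ x=2/(-7/11)=-3.1429
Confirm numerically:
  x=-3.108: |R|=0.98583 <1
  x=-2.585: |R|=0.75850 <1
  x=-2.420: |R|=0.68056 <1
  x=-1.675: |R|=0.28397 <1
  x=-3.496: |R|=1.13739 >1
  x=-3.218: |R|=1.03017 >1
Stable set (-3.1429, 0).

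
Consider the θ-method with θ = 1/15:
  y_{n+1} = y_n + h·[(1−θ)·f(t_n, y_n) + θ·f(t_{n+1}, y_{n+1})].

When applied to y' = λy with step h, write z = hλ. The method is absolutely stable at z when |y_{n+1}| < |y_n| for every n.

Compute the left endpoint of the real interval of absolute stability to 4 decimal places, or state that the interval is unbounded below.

Test eqn y'=λy, z=hλ:
  y_{n+1} = y_n + z·[14/15·y_n + 1/15·y_{n+1}] ⇒ (1 − 1/15z)y_{n+1} = (1 + 14/15z)y_n
  so R(z) = (1 + 14/15z)/(1 − 1/15z).

Boundary: |R(x)|=1, x<0.
x=-0.87: |R|=0.1777
R=−1: 1+14/15x = −1+1/15x ⇒ -13/15x=2 ⇒ x=2/(-13/15)=-2.3077
Confirm numerically:
  x=-1.756: |R|=0.57197 <1
  x=-1.736: |R|=0.55593 <1
  x=-1.676: |R|=0.50756 <1
  x=-1.115: |R|=0.03785 <1
  x=-2.591: |R|=1.20937 >1
  x=-2.584: |R|=1.20428 >1
  x=-2.342: |R|=1.02572 >1
Interval (-2.3077, 0).

z* = -2.3077.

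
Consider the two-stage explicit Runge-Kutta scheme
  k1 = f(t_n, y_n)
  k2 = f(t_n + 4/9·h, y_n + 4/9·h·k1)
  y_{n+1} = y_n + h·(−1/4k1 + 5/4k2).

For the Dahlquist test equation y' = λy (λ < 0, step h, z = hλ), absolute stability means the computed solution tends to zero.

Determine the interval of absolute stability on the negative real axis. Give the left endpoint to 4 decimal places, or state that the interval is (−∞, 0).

(-1.8000, 0).

With y'=λy (z=hλ):
  k1=λy_n ⇒ h·k1=z·y_n;  k2=λ(1+4/9z)y_n ⇒ h·k2=z(1+4/9z)y_n
  y_{n+1}/y_n = 1 − 1/4z + 5/4z(1+4/9z) = 1 + z + 5/9z²
  so R(z) = 1 + z + 5/9z².

Find x<0 with |R(x)|<1.
x=-1.24: |R|=0.6142
R=1: x+5/9x²=0 ⇒ x=−9/5=-1.8000; min R=1−1/(4·5/9)=0.5500>−1
Confirm numerically:
  x=-1.741: |R|=0.94293 <1
  x=-1.645: |R|=0.85835 <1
  x=-1.621: |R|=0.83880 <1
  x=-0.782: |R|=0.55774 <1
  x=-2.169: |R|=1.44465 >1
  x=-2.161: |R|=1.43340 >1
  x=-1.864: |R|=1.06628 >1
So |R|<1 on (-1.8000, 0).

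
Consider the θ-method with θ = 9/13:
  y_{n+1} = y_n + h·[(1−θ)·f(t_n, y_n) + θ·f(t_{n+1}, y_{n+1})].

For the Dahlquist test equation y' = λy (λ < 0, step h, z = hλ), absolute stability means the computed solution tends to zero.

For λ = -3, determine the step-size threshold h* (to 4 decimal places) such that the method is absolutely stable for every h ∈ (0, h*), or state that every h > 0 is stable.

(−∞, 0) — no finite endpoint. Any h>0 works for λ=-3.

On y'=λy, z=hλ:
  y_{n+1} = y_n + z·[4/13·y_n + 9/13·y_{n+1}] ⇒ (1 − 9/13z)y_{n+1} = (1 + 4/13z)y_n
  so R(z) = (1 + 4/13z)/(1 − 9/13z).

Boundary: |R(x)|=1, x<0.
x=-0.91: |R|=0.4417
x=-2: |R|=0.1613
x=-10: |R|=0.2621
x=-100: |R|=0.4239
θ=9/13≥1/2 ⇒ |1+4/13x|<|1−9/13x| ∀x<0 ⇒ unbounded interval.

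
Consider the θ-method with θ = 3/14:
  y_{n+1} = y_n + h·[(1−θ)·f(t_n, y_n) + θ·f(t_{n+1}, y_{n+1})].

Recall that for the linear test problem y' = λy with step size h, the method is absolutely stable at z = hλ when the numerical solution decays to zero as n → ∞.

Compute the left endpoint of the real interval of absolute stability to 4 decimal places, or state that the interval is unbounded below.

z* = -3.5000.

Set f=λy, z=hλ:
  y_{n+1} = y_n + z·[11/14·y_n + 3/14·y_{n+1}] ⇒ (1 − 3/14z)y_{n+1} = (1 + 11/14z)y_n
  Hence R(z) = (1 + 11/14z)/(1 − 3/14z).

Solve |R(x)|<1 on ℝ⁻.
x=-1.21: |R|=0.0391
R=−1: 1+11/14x = −1+3/14x ⇒ -4/7x=2 ⇒ x=2/(-4/7)=-3.5000
Confirm numerically:
  x=-3.274: |R|=0.92410 <1
  x=-2.814: |R|=0.75546 <1
  x=-1.674: |R|=0.23205 <1
  x=-3.729: |R|=1.07274 >1
  x=-3.651: |R|=1.04841 >1
  x=-3.550: |R|=1.01623 >1
So |R|<1 on (-3.5000, 0).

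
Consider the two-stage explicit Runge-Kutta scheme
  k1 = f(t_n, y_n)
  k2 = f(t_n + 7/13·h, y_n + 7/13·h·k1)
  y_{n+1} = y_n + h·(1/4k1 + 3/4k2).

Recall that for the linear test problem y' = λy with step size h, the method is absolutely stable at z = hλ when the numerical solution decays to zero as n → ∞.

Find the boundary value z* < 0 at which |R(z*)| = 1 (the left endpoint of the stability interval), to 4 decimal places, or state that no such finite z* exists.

Test eqn y'=λy, z=hλ:
  k1=λy_n ⇒ h·k1=z·y_n;  k2=λ(1+7/13z)y_n ⇒ h·k2=z(1+7/13z)y_n
  y_{n+1}/y_n = 1 + 1/4z + 3/4z(1+7/13z) = 1 + z + 21/52z²
  Hence R(z) = 1 + z + 21/52z².

Need |R(x)|<1, x<0.
x=-0.5: |R|=0.6010
R=1: x+21/52x²=0 ⇒ x=−52/21=-2.4762; min R=1−1/(4·21/52)=0.3810>−1
Confirm numerically:
  x=-2.122: |R|=0.69647 <1
  x=-1.902: |R|=0.55896 <1
  x=-1.148: |R|=0.38423 <1
  x=-2.887: |R|=1.47896 >1
  x=-2.835: |R|=1.41080 >1
  x=-2.587: |R|=1.11577 >1
Stable set (-2.4762, 0).

z* = -2.4762.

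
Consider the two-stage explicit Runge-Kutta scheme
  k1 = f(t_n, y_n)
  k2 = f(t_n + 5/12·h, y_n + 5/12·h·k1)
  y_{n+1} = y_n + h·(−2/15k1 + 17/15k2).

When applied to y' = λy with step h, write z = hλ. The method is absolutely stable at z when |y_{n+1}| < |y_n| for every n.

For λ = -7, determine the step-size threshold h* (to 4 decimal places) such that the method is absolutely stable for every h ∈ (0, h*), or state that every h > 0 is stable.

(-2.1176,0); λ=-7 ⇒ h* = (36/17)/7 = 0.3025.

With y'=λy (z=hλ):
  k1=λy_n ⇒ h·k1=z·y_n;  k2=λ(1+5/12z)y_n ⇒ h·k2=z(1+5/12z)y_n
  y_{n+1}/y_n = 1 − 2/15z + 17/15z(1+5/12z) = 1 + z + 17/36z²
  Hence R(z) = 1 + z + 17/36z².

Solve |R(x)|<1 on ℝ⁻.
x=-1.13: |R|=0.4730
R=1: x+17/36x²=0 ⇒ x=−36/17=-2.1176; min R=1−1/(4·17/36)=0.4706>−1
Confirm numerically:
  x=-1.814: |R|=0.73989 <1
  x=-1.653: |R|=0.63730 <1
  x=-1.360: |R|=0.51342 <1
  x=-1.049: |R|=0.47063 <1
  x=-2.693: |R|=1.73167 >1
  x=-2.644: |R|=1.65718 >1
So |R|<1 on (-2.1176, 0).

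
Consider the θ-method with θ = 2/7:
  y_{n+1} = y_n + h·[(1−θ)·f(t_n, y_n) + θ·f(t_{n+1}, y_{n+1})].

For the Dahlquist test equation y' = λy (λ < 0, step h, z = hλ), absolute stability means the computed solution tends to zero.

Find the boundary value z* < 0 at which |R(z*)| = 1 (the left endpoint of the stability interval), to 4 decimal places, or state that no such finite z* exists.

z* = -4.6667.

With y'=λy (z=hλ):
  y_{n+1} = y_n + z·[5/7·y_n + 2/7·y_{n+1}] ⇒ (1 − 2/7z)y_{n+1} = (1 + 5/7z)y_n
  Hence R(z) = (1 + 5/7z)/(1 − 2/7z).

Boundary: |R(x)|=1, x<0.
x=-1.72: |R|=0.1533
R=−1: 1+5/7x = −1+2/7x ⇒ -3/7x=2 ⇒ x=2/(-3/7)=-4.6667
Confirm numerically:
  x=-4.373: |R|=0.94405 <1
  x=-3.764: |R|=0.81360 <1
  x=-3.623: |R|=0.78022 <1
  x=-2.713: |R|=0.52833 <1
  x=-4.899: |R|=1.04149 >1
  x=-4.846: |R|=1.03223 >1
  x=-4.790: |R|=1.02232 >1
So |R|<1 on (-4.6667, 0).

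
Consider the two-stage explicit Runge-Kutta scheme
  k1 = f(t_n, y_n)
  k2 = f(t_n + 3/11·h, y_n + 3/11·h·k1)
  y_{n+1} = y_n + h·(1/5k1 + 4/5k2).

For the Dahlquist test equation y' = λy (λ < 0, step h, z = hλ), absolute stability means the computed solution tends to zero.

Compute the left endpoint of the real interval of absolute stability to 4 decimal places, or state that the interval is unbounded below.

Set f=λy, z=hλ:
  k1=λy_n ⇒ h·k1=z·y_n;  k2=λ(1+3/11z)y_n ⇒ h·k2=z(1+3/11z)y_n
  y_{n+1}/y_n = 1 + 1/5z + 4/5z(1+3/11z) = 1 + z + 12/55z²
  so R(z) = 1 + z + 12/55z².

Find x<0 with |R(x)|<1.
x=-1.56: |R|=0.0290
R=1: x+12/55x²=0 ⇒ x=−55/12=-4.5833; min R=1−1/(4·12/55)=-0.1458>−1
Confirm numerically:
  x=-3.963: |R|=0.46363 <1
  x=-3.069: |R|=0.01400 <1
  x=-2.263: |R|=0.14565 <1
  x=-2.111: |R|=0.13871 <1
  x=-5.175: |R|=1.66805 >1
  x=-5.126: |R|=1.60692 >1
  x=-4.733: |R|=1.15455 >1
Stable set (-4.5833, 0).

z* = -4.5833.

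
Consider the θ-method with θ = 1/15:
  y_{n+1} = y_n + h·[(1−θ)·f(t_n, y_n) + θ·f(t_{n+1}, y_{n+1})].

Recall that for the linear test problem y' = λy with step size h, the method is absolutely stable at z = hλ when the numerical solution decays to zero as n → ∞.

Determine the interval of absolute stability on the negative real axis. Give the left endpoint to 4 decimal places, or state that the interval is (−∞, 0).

Set f=λy, z=hλ:
  y_{n+1} = y_n + z·[14/15·y_n + 1/15·y_{n+1}] ⇒ (1 − 1/15z)y_{n+1} = (1 + 14/15z)y_n
  R(z) = (1 + 14/15z)/(1 − 1/15z).

Solve |R(x)|<1 on ℝ⁻.
x=-1.78: |R|=0.5912
R=−1: 1+14/15x = −1+1/15x ⇒ -13/15x=2 ⇒ x=2/(-13/15)=-2.3077
Confirm numerically:
  x=-1.046: |R|=0.02219 <1
  x=-1.022: |R|=0.04319 <1
  x=-0.942: |R|=0.11366 <1
  x=-2.730: |R|=1.30964 >1
  x=-2.391: |R|=1.06227 >1
Stable set (-2.3077, 0).

(-2.3077, 0).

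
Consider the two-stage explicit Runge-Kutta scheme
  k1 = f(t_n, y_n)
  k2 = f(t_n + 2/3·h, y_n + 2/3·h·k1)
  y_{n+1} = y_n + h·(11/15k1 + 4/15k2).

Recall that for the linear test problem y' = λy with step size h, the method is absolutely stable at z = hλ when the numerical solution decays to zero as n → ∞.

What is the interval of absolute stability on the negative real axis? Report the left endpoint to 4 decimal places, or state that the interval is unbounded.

With y'=λy (z=hλ):
  k1=λy_n ⇒ h·k1=z·y_n;  k2=λ(1+2/3z)y_n ⇒ h·k2=z(1+2/3z)y_n
  y_{n+1}/y_n = 1 + 11/15z + 4/15z(1+2/3z) = 1 + z + 8/45z²
  Hence R(z) = 1 + z + 8/45z².

Find x<0 with |R(x)|<1.
x=-0.92: |R|=0.2305
R=1: x+8/45x²=0 ⇒ x=−45/8=-5.6250; min R=1−1/(4·8/45)=-0.4062>−1
Confirm numerically:
  x=-4.591: |R|=0.15607 <1
  x=-2.936: |R|=0.40354 <1
  x=-2.772: |R|=0.40596 <1
  x=-2.573: |R|=0.39605 <1
  x=-5.889: |R|=1.27639 >1
  x=-5.825: |R|=1.20711 >1
Stable set (-5.6250, 0).

(-5.6250, 0).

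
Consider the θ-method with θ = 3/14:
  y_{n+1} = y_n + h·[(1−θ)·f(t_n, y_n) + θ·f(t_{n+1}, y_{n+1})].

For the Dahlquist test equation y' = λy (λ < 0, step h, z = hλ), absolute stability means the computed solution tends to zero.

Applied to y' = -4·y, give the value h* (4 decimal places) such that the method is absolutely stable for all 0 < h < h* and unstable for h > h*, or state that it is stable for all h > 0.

(-3.5000,0); λ=-4 ⇒ h* = (7/2)/4 = 0.8750.

Set f=λy, z=hλ:
  y_{n+1} = y_n + z·[11/14·y_n + 3/14·y_{n+1}] ⇒ (1 − 3/14z)y_{n+1} = (1 + 11/14z)y_n
  so R(z) = (1 + 11/14z)/(1 − 3/14z).

Find x<0 with |R(x)|<1.
x=-1.04: |R|=0.1495
R=−1: 1+11/14x = −1+3/14x ⇒ -4/7x=2 ⇒ x=2/(-4/7)=-3.5000
Confirm numerically:
  x=-2.954: |R|=0.80894 <1
  x=-2.457: |R|=0.60956 <1
  x=-1.646: |R|=0.21681 <1
  x=-4.067: |R|=1.17312 >1
  x=-3.989: |R|=1.15065 >1
  x=-3.804: |R|=1.09570 >1
Stable set (-3.5000, 0).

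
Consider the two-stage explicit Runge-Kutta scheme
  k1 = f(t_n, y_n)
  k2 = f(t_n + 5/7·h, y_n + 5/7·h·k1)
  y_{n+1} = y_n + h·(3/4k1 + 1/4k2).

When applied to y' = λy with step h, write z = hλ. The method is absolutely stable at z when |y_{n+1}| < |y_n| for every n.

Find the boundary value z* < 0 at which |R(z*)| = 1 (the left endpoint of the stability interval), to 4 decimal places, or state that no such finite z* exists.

z* = -5.6000.

Test eqn y'=λy, z=hλ:
  k1=λy_n ⇒ h·k1=z·y_n;  k2=λ(1+5/7z)y_n ⇒ h·k2=z(1+5/7z)y_n
  y_{n+1}/y_n = 1 + 3/4z + 1/4z(1+5/7z) = 1 + z + 5/28z²
  Hence R(z) = 1 + z + 5/28z².

Need |R(x)|<1, x<0.
x=-0.34: |R|=0.6806
R=1: x+5/28x²=0 ⇒ x=−28/5=-5.6000; min R=1−1/(4·5/28)=-0.4000>−1
Confirm numerically:
  x=-3.546: |R|=0.30062 <1
  x=-2.552: |R|=0.38902 <1
  x=-2.291: |R|=0.35374 <1
  x=-6.059: |R|=1.49662 >1
  x=-5.940: |R|=1.36064 >1
  x=-5.718: |R|=1.12049 >1
Interval (-5.6000, 0).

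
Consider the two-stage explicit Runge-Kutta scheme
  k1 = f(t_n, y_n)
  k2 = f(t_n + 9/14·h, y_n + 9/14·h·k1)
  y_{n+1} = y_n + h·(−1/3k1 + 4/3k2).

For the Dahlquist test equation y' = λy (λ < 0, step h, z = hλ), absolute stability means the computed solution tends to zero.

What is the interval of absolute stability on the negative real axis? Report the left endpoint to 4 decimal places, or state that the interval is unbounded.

Set f=λy, z=hλ:
  k1=λy_n ⇒ h·k1=z·y_n;  k2=λ(1+9/14z)y_n ⇒ h·k2=z(1+9/14z)y_n
  y_{n+1}/y_n = 1 − 1/3z + 4/3z(1+9/14z) = 1 + z + 6/7z²
  R(z) = 1 + z + 6/7z².

Find x<0 with |R(x)|<1.
x=-0.92: |R|=0.8055
R=1: x+6/7x²=0 ⇒ x=−7/6=-1.1667; min R=1−1/(4·6/7)=0.7083>−1
Confirm numerically:
  x=-0.983: |R|=0.84525 <1
  x=-0.955: |R|=0.82674 <1
  x=-0.946: |R|=0.82107 <1
  x=-0.467: |R|=0.71993 <1
  x=-1.599: |R|=1.59254 >1
  x=-1.332: |R|=1.18876 >1
  x=-1.227: |R|=1.06345 >1
Stable set (-1.1667, 0).

(-1.1667, 0).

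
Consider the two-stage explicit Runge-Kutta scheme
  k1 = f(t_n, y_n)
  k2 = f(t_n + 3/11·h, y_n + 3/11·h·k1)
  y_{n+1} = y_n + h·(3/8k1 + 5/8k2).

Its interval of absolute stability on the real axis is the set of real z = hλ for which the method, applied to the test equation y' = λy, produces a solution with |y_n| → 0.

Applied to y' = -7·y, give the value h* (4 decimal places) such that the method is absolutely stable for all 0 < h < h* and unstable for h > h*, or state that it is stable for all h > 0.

(-5.8667,0); λ=-7 ⇒ h* = (88/15)/7 = 0.8381.

Test eqn y'=λy, z=hλ:
  k1=λy_n ⇒ h·k1=z·y_n;  k2=λ(1+3/11z)y_n ⇒ h·k2=z(1+3/11z)y_n
  y_{n+1}/y_n = 1 + 3/8z + 5/8z(1+3/11z) = 1 + z + 15/88z²
  ⇒ R(z) = 1 + z + 15/88z².

Boundary: |R(x)|=1, x<0.
x=-1.62: |R|=0.1727
R=1: x+15/88x²=0 ⇒ x=−88/15=-5.8667; min R=1−1/(4·15/88)=-0.4667>−1
Confirm numerically:
  x=-5.098: |R|=0.33205 <1
  x=-2.821: |R|=0.46452 <1
  x=-2.675: |R|=0.45529 <1
  x=-6.406: |R|=1.58892 >1
  x=-6.074: |R|=1.21466 >1
Stable set (-5.8667, 0).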